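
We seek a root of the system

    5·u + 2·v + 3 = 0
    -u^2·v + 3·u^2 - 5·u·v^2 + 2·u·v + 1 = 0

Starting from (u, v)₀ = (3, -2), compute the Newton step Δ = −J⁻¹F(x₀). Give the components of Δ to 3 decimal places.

(-3.114, 0.784)

At (3, -2): F = (14.000, -26.000).
Jacobian J = [[5, 2], [-2·u·v + 6·u - 5·v^2 + 2·v, -u^2 - 10·u·v + 2·u]].
At the point, J = [[5.000, 2.000], [6.000, 57.000]] (det J = 273.000).
Solving J·Δ = −F gives Δ = (-3.114, 0.784).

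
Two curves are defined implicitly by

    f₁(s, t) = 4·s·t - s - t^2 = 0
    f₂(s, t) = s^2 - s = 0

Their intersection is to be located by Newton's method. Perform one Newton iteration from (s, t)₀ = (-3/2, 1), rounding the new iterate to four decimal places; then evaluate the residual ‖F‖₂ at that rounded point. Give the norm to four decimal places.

At (-3/2, 1): F = (-5.5000, 3.7500).
Jacobian J = [[4·t - 1, 4·s - 2·t], [2·s - 1, 0]].
At the point, J = [[3.0000, -8.0000], [-4.0000, 0.0000]] (det J = -32.0000).
Solving J·Δ = −F gives Δ = (0.9375, -0.3359).
Then the next iterate is (s, t)₁ = (-0.5625, 0.6641).
Re-evaluating at (-0.5625, 0.6641): F = (-1.372754, 0.878906), so ‖F‖₂ = 1.6300.

1.6300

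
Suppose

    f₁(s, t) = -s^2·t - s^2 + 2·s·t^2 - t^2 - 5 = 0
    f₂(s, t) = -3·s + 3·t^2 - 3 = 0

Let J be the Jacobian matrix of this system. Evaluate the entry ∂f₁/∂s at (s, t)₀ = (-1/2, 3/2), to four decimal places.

∂f₁/∂s = -2·s·t - 2·s + 2·t^2.
At (-1/2, 3/2) this is 7.0000.

7.0000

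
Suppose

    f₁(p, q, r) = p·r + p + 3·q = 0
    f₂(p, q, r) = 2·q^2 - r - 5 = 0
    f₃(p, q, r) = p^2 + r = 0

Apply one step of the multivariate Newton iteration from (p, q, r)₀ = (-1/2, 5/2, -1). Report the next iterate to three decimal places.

At (-1/2, 5/2, -1): F = (7.500, 8.500, -0.750).
Jacobian J = [[r + 1, 3, p], [0, 4·q, -1], [2·p, 0, 1]].
At the point, J = [[0.000, 3.000, -0.500], [0.000, 10.000, -1.000], [-1.000, 0.000, 1.000]] (det J = -2.000).
Solving J·Δ = −F gives Δ = (24.000, 1.625, 24.750).
Then the next iterate is (p, q, r)₁ = (23.500, 4.125, 23.750).

(23.500, 4.125, 23.750)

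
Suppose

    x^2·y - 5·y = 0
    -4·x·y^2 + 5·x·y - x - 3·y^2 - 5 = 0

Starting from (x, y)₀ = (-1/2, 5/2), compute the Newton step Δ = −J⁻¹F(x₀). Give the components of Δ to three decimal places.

(0.183, -2.596)

At (-1/2, 5/2): F = (-11.875, -17.000).
Jacobian J = [[2·x·y, x^2 - 5], [-4·y^2 + 5·y - 1, -8·x·y + 5·x - 6·y]].
At the point, J = [[-2.500, -4.750], [-13.500, -7.500]] (det J = -45.375).
Solving J·Δ = −F gives Δ = (0.183, -2.596).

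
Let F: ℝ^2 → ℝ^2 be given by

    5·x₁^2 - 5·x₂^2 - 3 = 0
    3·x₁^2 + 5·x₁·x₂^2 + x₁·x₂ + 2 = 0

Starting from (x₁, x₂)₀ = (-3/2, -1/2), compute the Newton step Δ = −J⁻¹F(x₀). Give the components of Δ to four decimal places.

(0.0795, -1.1615)

At (-3/2, -1/2): F = (7.0000, 7.6250).
Jacobian J = [[10·x₁, -10·x₂], [6·x₁ + 5·x₂^2 + x₂, 10·x₁·x₂ + x₁]].
At the point, J = [[-15.0000, 5.0000], [-8.2500, 6.0000]] (det J = -48.7500).
Solving J·Δ = −F gives Δ = (0.0795, -1.1615).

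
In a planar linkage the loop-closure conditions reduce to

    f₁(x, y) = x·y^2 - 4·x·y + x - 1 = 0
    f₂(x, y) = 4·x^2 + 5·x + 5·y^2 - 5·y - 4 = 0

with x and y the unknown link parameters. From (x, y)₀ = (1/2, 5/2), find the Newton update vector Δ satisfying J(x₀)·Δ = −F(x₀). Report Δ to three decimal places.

At (1/2, 5/2): F = (-2.375, 18.250).
Jacobian J = [[y^2 - 4·y + 1, 2·x·y - 4·x], [8·x + 5, 10·y - 5]].
At the point, J = [[-2.750, 0.500], [9.000, 20.000]] (det J = -59.500).
Solving J·Δ = −F gives Δ = (-0.952, -0.484).

(-0.952, -0.484)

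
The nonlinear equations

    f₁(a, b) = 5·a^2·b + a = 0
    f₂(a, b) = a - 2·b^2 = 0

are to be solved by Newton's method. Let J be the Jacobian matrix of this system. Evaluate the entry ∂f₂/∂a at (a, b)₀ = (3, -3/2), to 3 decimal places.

∂f₂/∂a = 1.
At (3, -3/2) this is 1.000.

1.000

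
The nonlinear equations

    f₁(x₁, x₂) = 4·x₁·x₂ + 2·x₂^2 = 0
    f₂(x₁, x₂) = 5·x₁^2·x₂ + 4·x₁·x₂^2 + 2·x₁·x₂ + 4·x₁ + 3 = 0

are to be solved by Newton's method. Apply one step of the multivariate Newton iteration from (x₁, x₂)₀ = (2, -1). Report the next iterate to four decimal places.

At (2, -1): F = (-6.0000, -5.0000).
Jacobian J = [[4·x₂, 4·x₁ + 4·x₂], [10·x₁·x₂ + 4·x₂^2 + 2·x₂ + 4, 5·x₁^2 + 8·x₁·x₂ + 2·x₁]].
At the point, J = [[-4.0000, 4.0000], [-14.0000, 8.0000]] (det J = 24.0000).
Solving J·Δ = −F gives Δ = (1.1667, 2.6667).
Then the next iterate is (x₁, x₂)₁ = (3.1667, 1.6667).

(3.1667, 1.6667)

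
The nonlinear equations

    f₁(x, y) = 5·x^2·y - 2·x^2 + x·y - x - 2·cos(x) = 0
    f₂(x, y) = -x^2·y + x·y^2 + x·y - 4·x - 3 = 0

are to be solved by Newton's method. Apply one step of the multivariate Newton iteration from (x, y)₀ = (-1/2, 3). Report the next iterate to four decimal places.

(-0.6081, 0.6162)

At (-1/2, 3): F = (0.494835, -7.7500).
Jacobian J = [[10·x·y - 4·x + y + 2·sin(x) - 1, 5·x^2 + x], [-2·x·y + y^2 + y - 4, -x^2 + 2·x·y + x]].
At the point, J = [[-11.958851, 0.7500], [11.0000, -3.7500]] (det J = 36.595692).
Solving J·Δ = −F gives Δ = (-0.1081, -2.3838).
Then the next iterate is (x, y)₁ = (-0.6081, 0.6162).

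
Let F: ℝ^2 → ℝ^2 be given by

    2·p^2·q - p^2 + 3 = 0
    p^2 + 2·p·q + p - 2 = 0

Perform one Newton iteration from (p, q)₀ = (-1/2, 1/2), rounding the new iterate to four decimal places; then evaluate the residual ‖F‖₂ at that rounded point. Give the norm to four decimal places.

At (-1/2, 1/2): F = (3.0000, -2.7500).
Jacobian J = [[4·p·q - 2·p, 2·p^2], [2·p + 2·q + 1, 2·p]].
At the point, J = [[0.0000, 0.5000], [1.0000, -1.0000]] (det J = -0.5000).
Solving J·Δ = −F gives Δ = (-3.2500, -6.0000).
Then the next iterate is (p, q)₁ = (-3.7500, -5.5000).
Re-evaluating at (-3.7500, -5.5000): F = (-165.7500, 49.5625), so ‖F‖₂ = 173.0015.

173.0015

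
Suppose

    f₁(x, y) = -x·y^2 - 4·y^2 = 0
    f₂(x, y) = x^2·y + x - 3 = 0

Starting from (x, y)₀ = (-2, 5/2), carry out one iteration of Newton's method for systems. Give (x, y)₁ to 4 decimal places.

(-2.0000, 1.2500)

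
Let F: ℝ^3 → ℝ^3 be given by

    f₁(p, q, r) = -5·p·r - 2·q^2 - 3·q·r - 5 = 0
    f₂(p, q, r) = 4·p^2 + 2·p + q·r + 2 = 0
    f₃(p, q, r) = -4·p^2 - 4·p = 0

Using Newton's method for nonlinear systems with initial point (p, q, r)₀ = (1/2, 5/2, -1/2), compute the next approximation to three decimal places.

(0.125, 1.411, -0.918)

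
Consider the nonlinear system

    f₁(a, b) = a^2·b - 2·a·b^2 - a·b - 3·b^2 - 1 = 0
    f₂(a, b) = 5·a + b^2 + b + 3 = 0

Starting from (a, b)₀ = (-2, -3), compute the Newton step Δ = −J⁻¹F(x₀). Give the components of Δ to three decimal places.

(-3.333, -3.533)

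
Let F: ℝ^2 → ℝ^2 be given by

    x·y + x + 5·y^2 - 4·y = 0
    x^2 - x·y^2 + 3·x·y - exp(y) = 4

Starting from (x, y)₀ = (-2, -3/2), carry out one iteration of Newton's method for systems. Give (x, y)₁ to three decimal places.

(-1.746, -0.637)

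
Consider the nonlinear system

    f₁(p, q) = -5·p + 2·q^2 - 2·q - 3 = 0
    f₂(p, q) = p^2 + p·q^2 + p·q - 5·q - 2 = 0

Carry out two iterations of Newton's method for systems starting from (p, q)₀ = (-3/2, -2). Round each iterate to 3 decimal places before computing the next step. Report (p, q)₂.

(3.894, -3.185)

At (-3/2, -2): F = (16.500, 7.250).
Jacobian J = [[-5, 4·q - 2], [2·p + q^2 + q, 2·p·q + p - 5]].
At the point, J = [[-5.000, -10.000], [-1.000, -0.500]] (det J = -7.500).
Solving J·Δ = −F gives Δ = (8.567, -2.633).
Then the next iterate is (p, q)₁ = (7.067, -4.633).
Round to (7.067, -4.633) and repeat: F = (13.86038, 190.05704), J = [[-5.000, -20.532], [30.96569, -63.41582]].
Δ = (-3.173, 1.448), so (p, q)₂ = (3.894, -3.185).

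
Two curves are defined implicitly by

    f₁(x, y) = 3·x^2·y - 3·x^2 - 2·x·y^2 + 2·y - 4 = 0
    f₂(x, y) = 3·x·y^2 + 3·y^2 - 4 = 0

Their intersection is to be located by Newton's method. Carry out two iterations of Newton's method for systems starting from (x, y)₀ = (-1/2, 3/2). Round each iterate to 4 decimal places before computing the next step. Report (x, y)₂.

(-0.3000, 1.3797)

At (-1/2, 3/2): F = (1.6250, -0.6250).
Jacobian J = [[6·x·y - 6·x - 2·y^2, 3·x^2 - 4·x·y + 2], [3·y^2, 6·x·y + 6·y]].
At the point, J = [[-6.0000, 5.7500], [6.7500, 4.5000]] (det J = -65.8125).
Solving J·Δ = −F gives Δ = (0.1657, -0.1097).
Then the next iterate is (x, y)₁ = (-0.3343, 1.3903).
Round to (-0.3343, 1.3903) and repeat: F = (0.203815, -0.139737), J = [[-4.648732, 4.194379], [5.798802, 5.553136]].
Δ = (0.0343, -0.0106), so (x, y)₂ = (-0.3000, 1.3797).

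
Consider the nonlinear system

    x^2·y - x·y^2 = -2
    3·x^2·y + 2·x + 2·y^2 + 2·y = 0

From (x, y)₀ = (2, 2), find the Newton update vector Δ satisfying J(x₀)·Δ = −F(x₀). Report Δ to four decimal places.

(-1.0625, -0.5625)

At (2, 2): F = (2.0000, 40.0000).
Jacobian J = [[2·x·y - y^2, x^2 - 2·x·y], [6·x·y + 2, 3·x^2 + 4·y + 2]].
At the point, J = [[4.0000, -4.0000], [26.0000, 22.0000]] (det J = 192.0000).
Solving J·Δ = −F gives Δ = (-1.0625, -0.5625).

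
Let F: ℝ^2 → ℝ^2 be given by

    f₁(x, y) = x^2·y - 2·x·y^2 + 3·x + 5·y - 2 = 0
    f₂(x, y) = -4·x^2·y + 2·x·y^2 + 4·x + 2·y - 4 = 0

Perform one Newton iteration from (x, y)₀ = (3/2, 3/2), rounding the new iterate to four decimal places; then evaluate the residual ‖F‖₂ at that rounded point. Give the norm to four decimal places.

177.6751

At (3/2, 3/2): F = (6.6250, -1.7500).
Jacobian J = [[2·x·y - 2·y^2 + 3, x^2 - 4·x·y + 5], [-8·x·y + 2·y^2 + 4, -4·x^2 + 4·x·y + 2]].
At the point, J = [[3.0000, -1.7500], [-9.5000, 2.0000]] (det J = -10.6250).
Solving J·Δ = −F gives Δ = (0.9588, 5.4294).
Then the next iterate is (x, y)₁ = (2.4588, 6.9294).
Re-evaluating at (2.4588, 6.9294): F = (-154.209899, 88.248132), so ‖F‖₂ = 177.6751.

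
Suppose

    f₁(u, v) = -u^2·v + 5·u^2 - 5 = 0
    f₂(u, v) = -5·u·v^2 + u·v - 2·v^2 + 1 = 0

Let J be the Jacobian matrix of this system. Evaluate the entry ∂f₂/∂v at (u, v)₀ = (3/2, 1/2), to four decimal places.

-8.0000

∂f₂/∂v = -10·u·v + u - 4·v.
At (3/2, 1/2) this is -8.0000.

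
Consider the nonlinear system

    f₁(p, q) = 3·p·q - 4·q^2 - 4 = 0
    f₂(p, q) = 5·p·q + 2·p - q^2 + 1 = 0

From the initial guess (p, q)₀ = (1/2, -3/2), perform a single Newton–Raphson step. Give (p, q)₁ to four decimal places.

(1.1035, -0.1692)

At (1/2, -3/2): F = (-15.2500, -4.0000).
Jacobian J = [[3·q, 3·p - 8·q], [5·q + 2, 5·p - 2·q]].
At the point, J = [[-4.5000, 13.5000], [-5.5000, 5.5000]] (det J = 49.5000).
Solving J·Δ = −F gives Δ = (0.6035, 1.3308).
Then the next iterate is (p, q)₁ = (1.1035, -0.1692).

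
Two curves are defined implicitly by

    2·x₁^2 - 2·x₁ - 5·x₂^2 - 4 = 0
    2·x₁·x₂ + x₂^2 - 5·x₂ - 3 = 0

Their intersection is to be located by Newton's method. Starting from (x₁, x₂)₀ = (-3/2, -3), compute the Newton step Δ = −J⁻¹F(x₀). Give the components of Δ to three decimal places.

At (-3/2, -3): F = (-41.500, 30.000).
Jacobian J = [[4·x₁ - 2, -10·x₂], [2·x₂, 2·x₁ + 2·x₂ - 5]].
At the point, J = [[-8.000, 30.000], [-6.000, -14.000]] (det J = 292.000).
Solving J·Δ = −F gives Δ = (1.092, 1.675).

(1.092, 1.675)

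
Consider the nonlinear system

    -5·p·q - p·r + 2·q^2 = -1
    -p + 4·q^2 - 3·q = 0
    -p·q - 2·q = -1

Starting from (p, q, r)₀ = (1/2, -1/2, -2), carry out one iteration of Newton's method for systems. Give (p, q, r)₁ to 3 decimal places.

At (1/2, -1/2, -2): F = (3.750, 2.000, 2.250).
Jacobian J = [[-5·q - r, -5·p + 4·q, -p], [-1, 8·q - 3, 0], [-q, -p - 2, 0]].
At the point, J = [[4.500, -4.500, -0.500], [-1.000, -7.000, 0.000], [0.500, -2.500, 0.000]] (det J = -3.000).
Solving J·Δ = −F gives Δ = (-1.792, 0.542, -13.500).
Then the next iterate is (p, q, r)₁ = (-1.292, 0.042, -15.500).

(-1.292, 0.042, -15.500)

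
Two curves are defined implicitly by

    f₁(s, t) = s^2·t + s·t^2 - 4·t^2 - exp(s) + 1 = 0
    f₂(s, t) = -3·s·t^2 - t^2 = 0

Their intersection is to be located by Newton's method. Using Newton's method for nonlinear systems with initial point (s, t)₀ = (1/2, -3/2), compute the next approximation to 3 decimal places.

(0.595, -0.664)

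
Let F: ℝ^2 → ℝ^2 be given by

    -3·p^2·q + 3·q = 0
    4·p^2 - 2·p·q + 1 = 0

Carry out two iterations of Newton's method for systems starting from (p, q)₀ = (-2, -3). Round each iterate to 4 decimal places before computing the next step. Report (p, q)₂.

At (-2, -3): F = (27.0000, 5.0000).
Jacobian J = [[-6·p·q, -3·p^2 + 3], [8·p - 2·q, -2·p]].
At the point, J = [[-36.0000, -9.0000], [-10.0000, 4.0000]] (det J = -234.0000).
Solving J·Δ = −F gives Δ = (0.6538, 0.3846).
Then the next iterate is (p, q)₁ = (-1.3462, -2.6154).
Round to (-1.3462, -2.6154) and repeat: F = (6.373111, 1.207315), J = [[-21.125109, -2.436763], [-5.5388, 2.6924]].
Δ = (0.2856, 0.1392), so (p, q)₂ = (-1.0606, -2.4762).

(-1.0606, -2.4762)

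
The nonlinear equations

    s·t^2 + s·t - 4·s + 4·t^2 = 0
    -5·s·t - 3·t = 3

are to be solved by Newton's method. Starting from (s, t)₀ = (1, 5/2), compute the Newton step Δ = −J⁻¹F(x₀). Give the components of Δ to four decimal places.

(-1.2544, -0.9151)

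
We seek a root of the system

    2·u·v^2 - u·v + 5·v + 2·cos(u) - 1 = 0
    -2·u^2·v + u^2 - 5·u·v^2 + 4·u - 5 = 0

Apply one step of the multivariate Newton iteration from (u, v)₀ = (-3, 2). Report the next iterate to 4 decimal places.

(-2.3066, 1.5860)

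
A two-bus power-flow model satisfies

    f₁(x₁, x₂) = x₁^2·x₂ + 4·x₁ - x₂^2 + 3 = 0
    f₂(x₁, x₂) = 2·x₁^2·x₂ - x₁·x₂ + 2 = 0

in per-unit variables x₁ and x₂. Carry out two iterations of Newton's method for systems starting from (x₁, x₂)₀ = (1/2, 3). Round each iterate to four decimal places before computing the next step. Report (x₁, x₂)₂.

At (1/2, 3): F = (-3.2500, 2.0000).
Jacobian J = [[2·x₁·x₂ + 4, x₁^2 - 2·x₂], [4·x₁·x₂ - x₂, 2·x₁^2 - x₁]].
At the point, J = [[7.0000, -5.7500], [3.0000, 0.0000]] (det J = 17.2500).
Solving J·Δ = −F gives Δ = (-0.6667, -1.3768).
Then the next iterate is (x₁, x₂)₁ = (-0.1667, 1.6232).
Round to (-0.1667, 1.6232) and repeat: F = (-0.256471, 2.360801), J = [[3.458825, -3.218611], [-2.705550, 0.222278]].
Δ = (0.9499, 0.9411), so (x₁, x₂)₂ = (0.7832, 2.5643).

(0.7832, 2.5643)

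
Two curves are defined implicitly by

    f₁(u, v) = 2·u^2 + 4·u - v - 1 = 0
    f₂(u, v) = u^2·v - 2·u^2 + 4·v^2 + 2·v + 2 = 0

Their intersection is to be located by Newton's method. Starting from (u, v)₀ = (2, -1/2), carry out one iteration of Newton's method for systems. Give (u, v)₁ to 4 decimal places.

(0.3571, -4.7143)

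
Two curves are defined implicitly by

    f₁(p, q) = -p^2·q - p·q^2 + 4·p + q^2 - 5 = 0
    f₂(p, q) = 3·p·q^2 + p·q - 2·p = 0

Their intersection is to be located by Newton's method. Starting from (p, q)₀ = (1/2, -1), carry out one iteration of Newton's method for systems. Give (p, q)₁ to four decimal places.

At (1/2, -1): F = (-2.2500, 0.0000).
Jacobian J = [[-2·p·q - q^2 + 4, -p^2 - 2·p·q + 2·q], [3·q^2 + q - 2, 6·p·q + p]].
At the point, J = [[4.0000, -1.2500], [0.0000, -2.5000]] (det J = -10.0000).
Solving J·Δ = −F gives Δ = (0.5625, 0.0000).
Then the next iterate is (p, q)₁ = (1.0625, -1.0000).

(1.0625, -1.0000)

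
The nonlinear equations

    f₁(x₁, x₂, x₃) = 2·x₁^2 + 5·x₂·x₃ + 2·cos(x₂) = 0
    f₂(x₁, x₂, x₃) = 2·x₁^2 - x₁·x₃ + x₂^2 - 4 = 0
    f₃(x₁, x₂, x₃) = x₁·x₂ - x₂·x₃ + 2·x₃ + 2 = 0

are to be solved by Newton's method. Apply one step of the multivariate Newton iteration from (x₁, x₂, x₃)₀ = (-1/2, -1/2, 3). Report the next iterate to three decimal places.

(-1.224, -1.007, -1.754)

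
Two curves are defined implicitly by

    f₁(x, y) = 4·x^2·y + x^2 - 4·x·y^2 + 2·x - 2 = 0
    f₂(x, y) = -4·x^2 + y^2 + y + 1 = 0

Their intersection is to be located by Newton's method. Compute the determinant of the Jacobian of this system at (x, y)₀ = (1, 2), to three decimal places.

J = [[8·x·y + 2·x - 4·y^2 + 2, 4·x^2 - 8·x·y], [-8·x, 2·y + 1]].
At the point, J = [[4.000, -12.000], [-8.000, 5.000]].
det J = -76.000.

-76.000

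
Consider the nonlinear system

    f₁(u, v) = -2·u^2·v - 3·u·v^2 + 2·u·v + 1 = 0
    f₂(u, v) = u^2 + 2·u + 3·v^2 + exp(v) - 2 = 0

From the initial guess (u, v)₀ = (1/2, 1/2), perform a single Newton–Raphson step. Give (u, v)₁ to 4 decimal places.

(12.2490, -7.4367)

At (1/2, 1/2): F = (0.8750, 1.648721).
Jacobian J = [[-4·u·v - 3·v^2 + 2·v, -2·u^2 - 6·u·v + 2·u], [2·u + 2, 6·v + exp(v)]].
At the point, J = [[-0.7500, -1.0000], [3.0000, 4.648721]] (det J = -0.486541).
Solving J·Δ = −F gives Δ = (11.7490, -7.9367).
Then the next iterate is (u, v)₁ = (12.2490, -7.4367).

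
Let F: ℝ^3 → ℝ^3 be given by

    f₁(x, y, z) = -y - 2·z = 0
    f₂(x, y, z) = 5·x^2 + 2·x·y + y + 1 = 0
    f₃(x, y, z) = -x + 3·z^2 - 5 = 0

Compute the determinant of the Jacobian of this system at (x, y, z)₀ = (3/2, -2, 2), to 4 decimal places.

J = [[0, -1, -2], [10·x + 2·y, 2·x + 1, 0], [-1, 0, 6·z]].
At the point, J = [[0.0000, -1.0000, -2.0000], [11.0000, 4.0000, 0.0000], [-1.0000, 0.0000, 12.0000]].
det J = 124.0000.

124.0000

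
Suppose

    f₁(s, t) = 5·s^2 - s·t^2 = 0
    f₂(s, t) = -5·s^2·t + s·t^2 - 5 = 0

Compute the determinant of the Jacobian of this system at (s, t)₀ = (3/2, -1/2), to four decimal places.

J = [[10·s - t^2, -2·s·t], [-10·s·t + t^2, -5·s^2 + 2·s·t]].
At the point, J = [[14.7500, 1.5000], [7.7500, -12.7500]].
det J = -199.6875.

-199.6875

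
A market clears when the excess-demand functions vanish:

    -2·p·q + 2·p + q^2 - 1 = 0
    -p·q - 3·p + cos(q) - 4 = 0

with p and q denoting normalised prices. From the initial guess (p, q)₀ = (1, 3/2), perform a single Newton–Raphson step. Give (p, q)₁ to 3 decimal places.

(-0.220, 0.030)

At (1, 3/2): F = (0.250, -8.42926).
Jacobian J = [[-2·q + 2, -2·p + 2·q], [-q - 3, -p - sin(q)]].
At the point, J = [[-1.000, 1.000], [-4.500, -1.99749]] (det J = 6.49749).
Solving J·Δ = −F gives Δ = (-1.220, -1.470).
Then the next iterate is (p, q)₁ = (-0.220, 0.030).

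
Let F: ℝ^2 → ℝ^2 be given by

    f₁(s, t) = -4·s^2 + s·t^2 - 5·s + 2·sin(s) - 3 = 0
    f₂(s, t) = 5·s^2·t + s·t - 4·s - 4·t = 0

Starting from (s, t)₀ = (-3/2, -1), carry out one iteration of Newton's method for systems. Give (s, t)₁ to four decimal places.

(1.2788, -5.8762)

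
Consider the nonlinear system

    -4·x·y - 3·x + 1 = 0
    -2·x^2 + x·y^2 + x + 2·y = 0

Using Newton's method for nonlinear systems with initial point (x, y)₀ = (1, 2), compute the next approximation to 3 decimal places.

At (1, 2): F = (-10.000, 7.000).
Jacobian J = [[-4·y - 3, -4·x], [-4·x + y^2 + 1, 2·x·y + 2]].
At the point, J = [[-11.000, -4.000], [1.000, 6.000]] (det J = -62.000).
Solving J·Δ = −F gives Δ = (-0.516, -1.081).
Then the next iterate is (x, y)₁ = (0.484, 0.919).

(0.484, 0.919)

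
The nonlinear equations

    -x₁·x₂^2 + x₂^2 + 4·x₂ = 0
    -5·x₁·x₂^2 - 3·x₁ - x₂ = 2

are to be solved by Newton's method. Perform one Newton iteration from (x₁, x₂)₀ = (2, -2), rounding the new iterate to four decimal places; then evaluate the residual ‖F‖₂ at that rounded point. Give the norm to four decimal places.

66.0923

At (2, -2): F = (-12.0000, -46.0000).
Jacobian J = [[-x₂^2, -2·x₁·x₂ + 2·x₂ + 4], [-5·x₂^2 - 3, -10·x₁·x₂ - 1]].
At the point, J = [[-4.0000, 8.0000], [-23.0000, 39.0000]] (det J = 28.0000).
Solving J·Δ = −F gives Δ = (3.5714, 3.2857).
Then the next iterate is (x₁, x₂)₁ = (5.5714, 1.2857).
Re-evaluating at (5.5714, 1.2857): F = (-2.413836, -66.048203), so ‖F‖₂ = 66.0923.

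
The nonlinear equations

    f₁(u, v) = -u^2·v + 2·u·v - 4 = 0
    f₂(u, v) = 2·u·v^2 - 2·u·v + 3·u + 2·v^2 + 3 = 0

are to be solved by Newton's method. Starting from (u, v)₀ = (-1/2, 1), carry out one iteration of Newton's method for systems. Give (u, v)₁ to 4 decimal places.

At (-1/2, 1): F = (-5.2500, 3.5000).
Jacobian J = [[-2·u·v + 2·v, -u^2 + 2·u], [2·v^2 - 2·v + 3, 4·u·v - 2·u + 4·v]].
At the point, J = [[3.0000, -1.2500], [3.0000, 3.0000]] (det J = 12.7500).
Solving J·Δ = −F gives Δ = (0.8922, -2.0588).
Then the next iterate is (u, v)₁ = (0.3922, -1.0588).

(0.3922, -1.0588)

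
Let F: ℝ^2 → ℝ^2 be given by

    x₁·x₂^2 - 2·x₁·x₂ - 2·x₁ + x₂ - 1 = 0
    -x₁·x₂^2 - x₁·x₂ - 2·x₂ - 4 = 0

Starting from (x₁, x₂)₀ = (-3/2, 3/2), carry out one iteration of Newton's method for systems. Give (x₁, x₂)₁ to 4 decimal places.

(-0.1165, 3.1408)

At (-3/2, 3/2): F = (4.6250, -1.3750).
Jacobian J = [[x₂^2 - 2·x₂ - 2, 2·x₁·x₂ - 2·x₁ + 1], [-x₂^2 - x₂, -2·x₁·x₂ - x₁ - 2]].
At the point, J = [[-2.7500, -0.5000], [-3.7500, 4.0000]] (det J = -12.8750).
Solving J·Δ = −F gives Δ = (1.3835, 1.6408).
Then the next iterate is (x₁, x₂)₁ = (-0.1165, 3.1408).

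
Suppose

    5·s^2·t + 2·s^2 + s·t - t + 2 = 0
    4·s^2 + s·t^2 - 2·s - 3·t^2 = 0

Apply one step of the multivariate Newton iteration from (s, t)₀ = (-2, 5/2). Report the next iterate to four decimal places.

At (-2, 5/2): F = (52.5000, -11.2500).
Jacobian J = [[10·s·t + 4·s + t, 5·s^2 + s - 1], [8·s + t^2 - 2, 2·s·t - 6·t]].
At the point, J = [[-55.5000, 17.0000], [-11.7500, -25.0000]] (det J = 1587.2500).
Solving J·Δ = −F gives Δ = (0.7064, -0.7820).
Then the next iterate is (s, t)₁ = (-1.2936, 1.7180).

(-1.2936, 1.7180)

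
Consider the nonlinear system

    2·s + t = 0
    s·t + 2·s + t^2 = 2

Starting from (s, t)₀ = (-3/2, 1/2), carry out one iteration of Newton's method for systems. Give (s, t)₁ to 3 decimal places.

(0.429, -0.857)

At (-3/2, 1/2): F = (-2.500, -5.500).
Jacobian J = [[2, 1], [t + 2, s + 2·t]].
At the point, J = [[2.000, 1.000], [2.500, -0.500]] (det J = -3.500).
Solving J·Δ = −F gives Δ = (1.929, -1.357).
Then the next iterate is (s, t)₁ = (0.429, -0.857).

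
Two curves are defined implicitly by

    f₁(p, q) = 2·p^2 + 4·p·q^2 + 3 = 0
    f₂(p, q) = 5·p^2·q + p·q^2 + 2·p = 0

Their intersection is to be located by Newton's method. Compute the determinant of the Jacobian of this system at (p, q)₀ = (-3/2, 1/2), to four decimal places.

-80.2500

J = [[4·p + 4·q^2, 8·p·q], [10·p·q + q^2 + 2, 5·p^2 + 2·p·q]].
At the point, J = [[-5.0000, -6.0000], [-5.2500, 9.7500]].
det J = -80.2500.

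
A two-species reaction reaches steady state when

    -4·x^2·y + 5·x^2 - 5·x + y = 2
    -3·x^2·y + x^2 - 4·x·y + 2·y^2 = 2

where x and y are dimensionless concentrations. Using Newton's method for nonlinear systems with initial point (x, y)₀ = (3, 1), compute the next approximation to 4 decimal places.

(1.6471, 0.7613)

At (3, 1): F = (-7.0000, -30.0000).
Jacobian J = [[-8·x·y + 10·x - 5, -4·x^2 + 1], [-6·x·y + 2·x - 4·y, -3·x^2 - 4·x + 4·y]].
At the point, J = [[1.0000, -35.0000], [-16.0000, -35.0000]] (det J = -595.0000).
Solving J·Δ = −F gives Δ = (-1.3529, -0.2387).
Then the next iterate is (x, y)₁ = (1.6471, 0.7613).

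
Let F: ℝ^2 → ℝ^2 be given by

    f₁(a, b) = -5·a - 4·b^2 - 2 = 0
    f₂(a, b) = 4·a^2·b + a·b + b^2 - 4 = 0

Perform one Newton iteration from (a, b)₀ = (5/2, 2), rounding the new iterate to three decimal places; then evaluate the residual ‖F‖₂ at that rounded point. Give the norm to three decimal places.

At (5/2, 2): F = (-30.500, 55.000).
Jacobian J = [[-5, -8·b], [8·a·b + b, 4·a^2 + a + 2·b]].
At the point, J = [[-5.000, -16.000], [42.000, 31.500]] (det J = 514.500).
Solving J·Δ = −F gives Δ = (0.157, -1.955).
Then the next iterate is (a, b)₁ = (2.657, 0.045).
Re-evaluating at (2.657, 0.045): F = (-15.29310, -2.60767), so ‖F‖₂ = 15.514.

15.514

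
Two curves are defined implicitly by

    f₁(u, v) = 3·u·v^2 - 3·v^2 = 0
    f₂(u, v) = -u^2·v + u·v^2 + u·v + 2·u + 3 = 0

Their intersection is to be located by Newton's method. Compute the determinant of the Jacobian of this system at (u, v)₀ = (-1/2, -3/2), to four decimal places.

-11.8125

J = [[3·v^2, 6·u·v - 6·v], [-2·u·v + v^2 + v + 2, -u^2 + 2·u·v + u]].
At the point, J = [[6.7500, 13.5000], [1.2500, 0.7500]].
det J = -11.8125.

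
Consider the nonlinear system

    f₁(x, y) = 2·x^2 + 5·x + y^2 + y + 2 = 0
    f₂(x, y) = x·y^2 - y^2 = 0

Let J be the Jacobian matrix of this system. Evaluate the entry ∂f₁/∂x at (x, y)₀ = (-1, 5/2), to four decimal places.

1.0000

∂f₁/∂x = 4·x + 5.
At (-1, 5/2) this is 1.0000.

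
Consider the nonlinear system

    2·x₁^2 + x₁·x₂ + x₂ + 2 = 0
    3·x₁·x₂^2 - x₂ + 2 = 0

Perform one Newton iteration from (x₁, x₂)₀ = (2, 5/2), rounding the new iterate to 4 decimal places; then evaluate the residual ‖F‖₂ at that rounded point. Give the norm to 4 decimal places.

8.0577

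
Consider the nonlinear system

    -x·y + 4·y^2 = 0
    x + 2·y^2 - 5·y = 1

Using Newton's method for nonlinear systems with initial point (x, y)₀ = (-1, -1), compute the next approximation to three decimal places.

At (-1, -1): F = (3.000, 5.000).
Jacobian J = [[-y, -x + 8·y], [1, 4·y - 5]].
At the point, J = [[1.000, -7.000], [1.000, -9.000]] (det J = -2.000).
Solving J·Δ = −F gives Δ = (4.000, 1.000).
Then the next iterate is (x, y)₁ = (3.000, 0.000).

(3.000, 0.000)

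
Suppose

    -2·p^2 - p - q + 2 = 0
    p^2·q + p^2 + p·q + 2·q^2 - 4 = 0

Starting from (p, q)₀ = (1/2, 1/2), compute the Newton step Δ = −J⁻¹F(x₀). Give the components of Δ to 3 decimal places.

At (1/2, 1/2): F = (0.500, -2.875).
Jacobian J = [[-4·p - 1, -1], [2·p·q + 2·p + q, p^2 + p + 4·q]].
At the point, J = [[-3.000, -1.000], [2.000, 2.750]] (det J = -6.250).
Solving J·Δ = −F gives Δ = (-0.240, 1.220).

(-0.240, 1.220)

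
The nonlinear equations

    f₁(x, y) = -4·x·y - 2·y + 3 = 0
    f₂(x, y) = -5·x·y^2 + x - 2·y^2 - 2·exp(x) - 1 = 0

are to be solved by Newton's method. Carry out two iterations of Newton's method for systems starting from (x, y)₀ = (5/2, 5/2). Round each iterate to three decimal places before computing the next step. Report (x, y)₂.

At (5/2, 5/2): F = (-27.000, -113.48999).
Jacobian J = [[-4·y, -4·x - 2], [-5·y^2 - 2·exp(x) + 1, -10·x·y - 4·y]].
At the point, J = [[-10.000, -12.000], [-54.61499, -72.500]] (det J = 69.62014).
Solving J·Δ = −F gives Δ = (-8.555, 4.879).
Then the next iterate is (x, y)₁ = (-6.055, 7.379).
Round to (-6.055, 7.379) and repeat: F = (166.96138, 1532.50391), J = [[-29.516, 22.220], [-271.25290, 417.28245]].
Δ = (5.663, 0.009), so (x, y)₂ = (-0.392, 7.388).

(-0.392, 7.388)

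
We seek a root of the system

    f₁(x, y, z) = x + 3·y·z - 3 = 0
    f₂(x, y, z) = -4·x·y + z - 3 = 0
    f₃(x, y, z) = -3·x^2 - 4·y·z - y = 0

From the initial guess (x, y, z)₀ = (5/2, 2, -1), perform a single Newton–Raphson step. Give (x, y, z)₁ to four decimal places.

(1.0161, 0.8634, -0.2377)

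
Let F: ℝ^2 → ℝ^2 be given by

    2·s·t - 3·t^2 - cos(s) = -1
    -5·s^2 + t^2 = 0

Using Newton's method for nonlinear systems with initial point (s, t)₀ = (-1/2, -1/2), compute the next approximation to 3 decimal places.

At (-1/2, -1/2): F = (-0.12758, -1.000).
Jacobian J = [[2·t + sin(s), 2·s - 6·t], [-10·s, 2·t]].
At the point, J = [[-1.47943, 2.000], [5.000, -1.000]] (det J = -8.52057).
Solving J·Δ = −F gives Δ = (0.250, 0.248).
Then the next iterate is (s, t)₁ = (-0.250, -0.252).

(-0.250, -0.252)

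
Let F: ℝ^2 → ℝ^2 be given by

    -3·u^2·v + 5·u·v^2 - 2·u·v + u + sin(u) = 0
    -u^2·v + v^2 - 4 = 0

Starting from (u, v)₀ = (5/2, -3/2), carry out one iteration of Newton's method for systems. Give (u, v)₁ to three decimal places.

(3.787, 0.368)

At (5/2, -3/2): F = (66.84847, 7.625).
Jacobian J = [[-6·u·v + 5·v^2 - 2·v + cos(u) + 1, -3·u^2 + 10·u·v - 2·u], [-2·u·v, -u^2 + 2·v]].
At the point, J = [[36.94886, -61.250], [7.500, -9.250]] (det J = 117.59808).
Solving J·Δ = −F gives Δ = (1.287, 1.868).
Then the next iterate is (u, v)₁ = (3.787, 0.368).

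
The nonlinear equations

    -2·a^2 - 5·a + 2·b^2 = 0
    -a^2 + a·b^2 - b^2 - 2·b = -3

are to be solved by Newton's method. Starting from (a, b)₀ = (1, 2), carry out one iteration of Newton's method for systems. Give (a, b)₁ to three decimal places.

At (1, 2): F = (1.000, -2.000).
Jacobian J = [[-4·a - 5, 4·b], [-2·a + b^2, 2·a·b - 2·b - 2]].
At the point, J = [[-9.000, 8.000], [2.000, -2.000]] (det J = 2.000).
Solving J·Δ = −F gives Δ = (-7.000, -8.000).
Then the next iterate is (a, b)₁ = (-6.000, -6.000).

(-6.000, -6.000)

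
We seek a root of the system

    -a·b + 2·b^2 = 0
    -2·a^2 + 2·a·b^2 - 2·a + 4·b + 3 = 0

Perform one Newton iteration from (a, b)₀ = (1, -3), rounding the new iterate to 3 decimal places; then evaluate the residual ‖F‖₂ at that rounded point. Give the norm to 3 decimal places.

At (1, -3): F = (21.000, 5.000).
Jacobian J = [[-b, -a + 4·b], [-4·a + 2·b^2 - 2, 4·a·b + 4]].
At the point, J = [[3.000, -13.000], [12.000, -8.000]] (det J = 132.000).
Solving J·Δ = −F gives Δ = (0.780, 1.795).
Then the next iterate is (a, b)₁ = (1.780, -1.205).
Re-evaluating at (1.780, -1.205): F = (5.04895, -6.54759), so ‖F‖₂ = 8.268.

8.268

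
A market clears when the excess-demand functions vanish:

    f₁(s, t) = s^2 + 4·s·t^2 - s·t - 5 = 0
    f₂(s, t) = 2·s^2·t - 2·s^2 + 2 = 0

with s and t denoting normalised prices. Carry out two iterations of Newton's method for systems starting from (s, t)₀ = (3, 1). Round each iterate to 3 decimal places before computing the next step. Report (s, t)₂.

At (3, 1): F = (13.000, 2.000).
Jacobian J = [[2·s + 4·t^2 - t, 8·s·t - s], [4·s·t - 4·s, 2·s^2]].
At the point, J = [[9.000, 21.000], [0.000, 18.000]] (det J = 162.000).
Solving J·Δ = −F gives Δ = (-1.185, -0.111).
Then the next iterate is (s, t)₁ = (1.815, 0.889).
Round to (1.815, 0.889) and repeat: F = (2.41842, 1.26868), J = [[5.90228, 11.09328], [-0.80586, 6.58845]].
Δ = (-0.039, -0.197), so (s, t)₂ = (1.776, 0.692).

(1.776, 0.692)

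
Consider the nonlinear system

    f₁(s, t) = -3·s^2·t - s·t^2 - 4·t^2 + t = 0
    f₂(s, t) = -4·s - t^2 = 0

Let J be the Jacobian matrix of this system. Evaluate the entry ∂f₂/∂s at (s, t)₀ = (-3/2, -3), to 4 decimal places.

∂f₂/∂s = -4.
At (-3/2, -3) this is -4.0000.

-4.0000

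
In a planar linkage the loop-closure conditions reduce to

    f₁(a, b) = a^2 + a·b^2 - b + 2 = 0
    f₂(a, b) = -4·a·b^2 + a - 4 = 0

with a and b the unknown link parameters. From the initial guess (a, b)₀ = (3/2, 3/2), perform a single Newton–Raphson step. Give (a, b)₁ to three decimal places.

(0.684, 0.974)

At (3/2, 3/2): F = (6.125, -16.000).
Jacobian J = [[2·a + b^2, 2·a·b - 1], [-4·b^2 + 1, -8·a·b]].
At the point, J = [[5.250, 3.500], [-8.000, -18.000]] (det J = -66.500).
Solving J·Δ = −F gives Δ = (-0.816, -0.526).
Then the next iterate is (a, b)₁ = (0.684, 0.974).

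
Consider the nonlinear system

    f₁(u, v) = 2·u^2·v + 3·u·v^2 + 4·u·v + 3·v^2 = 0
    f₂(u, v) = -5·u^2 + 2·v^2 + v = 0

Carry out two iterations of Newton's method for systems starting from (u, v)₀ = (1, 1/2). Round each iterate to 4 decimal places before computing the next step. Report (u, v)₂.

At (1, 1/2): F = (4.5000, -4.0000).
Jacobian J = [[4·u·v + 3·v^2 + 4·v, 2·u^2 + 6·u·v + 4·u + 6·v], [-10·u, 4·v + 1]].
At the point, J = [[4.7500, 12.0000], [-10.0000, 3.0000]] (det J = 134.2500).
Solving J·Δ = −F gives Δ = (-0.4581, -0.1937).
Then the next iterate is (u, v)₁ = (0.5419, 0.3063).
Round to (0.5419, 0.3063) and repeat: F = (1.277811, -0.974339), J = [[2.170595, 5.588615], [-5.4190, 2.2252]].
Δ = (-0.2360, -0.1370), so (u, v)₂ = (0.3059, 0.1693).

(0.3059, 0.1693)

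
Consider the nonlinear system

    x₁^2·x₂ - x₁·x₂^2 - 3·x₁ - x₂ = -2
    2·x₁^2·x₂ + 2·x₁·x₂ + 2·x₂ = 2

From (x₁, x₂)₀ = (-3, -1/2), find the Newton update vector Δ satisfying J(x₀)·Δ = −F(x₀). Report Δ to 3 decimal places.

At (-3, -1/2): F = (7.750, -9.000).
Jacobian J = [[2·x₁·x₂ - x₂^2 - 3, x₁^2 - 2·x₁·x₂ - 1], [4·x₁·x₂ + 2·x₂, 2·x₁^2 + 2·x₁ + 2]].
At the point, J = [[-0.250, 5.000], [5.000, 14.000]] (det J = -28.500).
Solving J·Δ = −F gives Δ = (5.386, -1.281).

(5.386, -1.281)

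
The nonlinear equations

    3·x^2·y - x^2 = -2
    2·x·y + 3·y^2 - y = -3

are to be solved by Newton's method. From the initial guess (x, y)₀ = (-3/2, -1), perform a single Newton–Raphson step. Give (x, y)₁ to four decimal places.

(-1.4765, -0.0047)

At (-3/2, -1): F = (-7.0000, 10.0000).
Jacobian J = [[6·x·y - 2·x, 3·x^2], [2·y, 2·x + 6·y - 1]].
At the point, J = [[12.0000, 6.7500], [-2.0000, -10.0000]] (det J = -106.5000).
Solving J·Δ = −F gives Δ = (0.0235, 0.9953).
Then the next iterate is (x, y)₁ = (-1.4765, -0.0047).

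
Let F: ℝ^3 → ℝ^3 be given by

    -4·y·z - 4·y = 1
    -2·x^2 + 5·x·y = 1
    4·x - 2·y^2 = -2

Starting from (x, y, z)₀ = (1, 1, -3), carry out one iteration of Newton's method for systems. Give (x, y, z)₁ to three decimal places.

(-0.167, 0.833, -1.583)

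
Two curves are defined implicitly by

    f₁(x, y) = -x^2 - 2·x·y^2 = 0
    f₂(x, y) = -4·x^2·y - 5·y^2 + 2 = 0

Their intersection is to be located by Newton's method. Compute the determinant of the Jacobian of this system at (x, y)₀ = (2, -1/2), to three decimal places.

17.500

J = [[-2·x - 2·y^2, -4·x·y], [-8·x·y, -4·x^2 - 10·y]].
At the point, J = [[-4.500, 4.000], [8.000, -11.000]].
det J = 17.500.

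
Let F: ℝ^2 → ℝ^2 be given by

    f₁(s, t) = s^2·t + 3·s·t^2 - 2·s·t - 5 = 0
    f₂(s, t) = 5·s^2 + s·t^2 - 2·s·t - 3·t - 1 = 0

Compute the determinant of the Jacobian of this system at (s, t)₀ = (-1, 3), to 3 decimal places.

J = [[2·s·t + 3·t^2 - 2·t, s^2 + 6·s·t - 2·s], [10·s + t^2 - 2·t, 2·s·t - 2·s - 3]].
At the point, J = [[15.000, -15.000], [-7.000, -7.000]].
det J = -210.000.

-210.000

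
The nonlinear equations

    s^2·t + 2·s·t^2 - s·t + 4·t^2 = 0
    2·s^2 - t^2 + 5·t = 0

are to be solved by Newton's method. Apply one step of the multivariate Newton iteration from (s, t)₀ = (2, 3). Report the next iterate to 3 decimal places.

(0.178, 2.424)

At (2, 3): F = (78.000, 14.000).
Jacobian J = [[2·s·t + 2·t^2 - t, s^2 + 4·s·t - s + 8·t], [4·s, -2·t + 5]].
At the point, J = [[27.000, 50.000], [8.000, -1.000]] (det J = -427.000).
Solving J·Δ = −F gives Δ = (-1.822, -0.576).
Then the next iterate is (s, t)₁ = (0.178, 2.424).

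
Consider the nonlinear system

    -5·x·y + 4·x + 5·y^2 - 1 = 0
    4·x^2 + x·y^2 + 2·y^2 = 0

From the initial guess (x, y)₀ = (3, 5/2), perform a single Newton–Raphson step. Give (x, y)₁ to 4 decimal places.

At (3, 5/2): F = (4.7500, 67.2500).
Jacobian J = [[-5·y + 4, -5·x + 10·y], [8·x + y^2, 2·x·y + 4·y]].
At the point, J = [[-8.5000, 10.0000], [30.2500, 25.0000]] (det J = -515.0000).
Solving J·Δ = −F gives Δ = (-1.0752, -1.3890).
Then the next iterate is (x, y)₁ = (1.9248, 1.1110).

(1.9248, 1.1110)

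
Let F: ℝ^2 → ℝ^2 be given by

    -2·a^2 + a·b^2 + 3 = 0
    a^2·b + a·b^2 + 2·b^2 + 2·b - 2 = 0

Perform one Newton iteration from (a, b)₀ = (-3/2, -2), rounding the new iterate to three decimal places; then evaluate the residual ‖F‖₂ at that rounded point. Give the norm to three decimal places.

At (-3/2, -2): F = (-7.500, -8.500).
Jacobian J = [[-4·a + b^2, 2·a·b], [2·a·b + b^2, a^2 + 2·a·b + 4·b + 2]].
At the point, J = [[10.000, 6.000], [10.000, 2.250]] (det J = -37.500).
Solving J·Δ = −F gives Δ = (0.910, -0.267).
Then the next iterate is (a, b)₁ = (-0.590, -2.267).
Re-evaluating at (-0.590, -2.267): F = (-0.72838, -0.07675), so ‖F‖₂ = 0.732.

0.732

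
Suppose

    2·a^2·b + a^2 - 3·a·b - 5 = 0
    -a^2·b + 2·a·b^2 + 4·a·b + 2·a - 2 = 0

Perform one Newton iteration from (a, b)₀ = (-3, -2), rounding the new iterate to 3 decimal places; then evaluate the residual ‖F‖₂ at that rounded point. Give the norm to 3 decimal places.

16.327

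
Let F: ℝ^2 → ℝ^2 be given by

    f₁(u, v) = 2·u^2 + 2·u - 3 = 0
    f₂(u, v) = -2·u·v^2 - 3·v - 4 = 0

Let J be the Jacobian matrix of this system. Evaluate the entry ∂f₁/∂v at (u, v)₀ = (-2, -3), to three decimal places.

∂f₁/∂v = 0.
At (-2, -3) this is 0.000.

0.000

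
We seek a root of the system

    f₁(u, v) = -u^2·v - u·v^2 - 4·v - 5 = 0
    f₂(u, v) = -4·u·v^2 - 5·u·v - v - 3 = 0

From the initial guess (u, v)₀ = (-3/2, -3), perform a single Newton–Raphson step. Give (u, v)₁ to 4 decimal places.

At (-3/2, -3): F = (27.2500, 31.5000).
Jacobian J = [[-2·u·v - v^2, -u^2 - 2·u·v - 4], [-4·v^2 - 5·v, -8·u·v - 5·u - 1]].
At the point, J = [[-18.0000, -15.2500], [-21.0000, -29.5000]] (det J = 210.7500).
Solving J·Δ = −F gives Δ = (1.5350, -0.0249).
Then the next iterate is (u, v)₁ = (0.0350, -3.0249).

(0.0350, -3.0249)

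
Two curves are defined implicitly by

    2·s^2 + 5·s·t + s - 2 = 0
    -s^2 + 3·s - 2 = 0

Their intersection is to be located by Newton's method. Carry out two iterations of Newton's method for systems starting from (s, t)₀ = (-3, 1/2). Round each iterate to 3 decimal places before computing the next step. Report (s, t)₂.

(0.306, -1.539)

At (-3, 1/2): F = (5.500, -20.000).
Jacobian J = [[4·s + 5·t + 1, 5·s], [-2·s + 3, 0]].
At the point, J = [[-8.500, -15.000], [9.000, 0.000]] (det J = 135.000).
Solving J·Δ = −F gives Δ = (2.222, -0.893).
Then the next iterate is (s, t)₁ = (-0.778, -0.393).
Round to (-0.778, -0.393) and repeat: F = (-0.03866, -4.93928), J = [[-4.077, -3.890], [4.556, 0.000]].
Δ = (1.084, -1.146), so (s, t)₂ = (0.306, -1.539).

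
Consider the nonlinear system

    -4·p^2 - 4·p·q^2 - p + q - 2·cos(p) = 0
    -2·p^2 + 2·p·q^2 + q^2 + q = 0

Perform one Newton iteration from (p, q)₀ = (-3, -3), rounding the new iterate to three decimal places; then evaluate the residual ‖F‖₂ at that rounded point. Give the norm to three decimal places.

27.699

At (-3, -3): F = (73.97998, -66.000).
Jacobian J = [[-8·p - 4·q^2 + 2·sin(p) - 1, -8·p·q + 1], [-4·p + 2·q^2, 4·p·q + 2·q + 1]].
At the point, J = [[-13.28224, -71.000], [30.000, 31.000]] (det J = 1718.25056).
Solving J·Δ = −F gives Δ = (1.392, 0.781).
Then the next iterate is (p, q)₁ = (-1.608, -2.219).
Re-evaluating at (-1.608, -2.219): F = (20.79165, -18.30183), so ‖F‖₂ = 27.699.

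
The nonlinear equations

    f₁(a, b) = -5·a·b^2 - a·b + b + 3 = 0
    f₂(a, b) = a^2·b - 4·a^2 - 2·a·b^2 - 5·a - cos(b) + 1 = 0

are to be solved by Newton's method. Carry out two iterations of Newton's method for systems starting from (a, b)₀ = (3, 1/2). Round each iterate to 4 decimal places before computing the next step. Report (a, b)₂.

(0.3458, 0.9696)

At (3, 1/2): F = (-1.7500, -47.877583).
Jacobian J = [[-5·b^2 - b, -10·a·b - a + 1], [2·a·b - 8·a - 2·b^2 - 5, a^2 - 4·a·b + sin(b)]].
At the point, J = [[-1.7500, -17.0000], [-26.5000, 3.479426]] (det J = -456.588995).
Solving J·Δ = −F gives Δ = (-1.7959, 0.0819).
Then the next iterate is (a, b)₁ = (1.2041, 0.5819).
Round to (1.2041, 0.5819) and repeat: F = (0.842647, -11.627110), J = [[-2.274938, -7.210758], [-13.908684, -0.803194]].
Δ = (-0.8583, 0.3877), so (a, b)₂ = (0.3458, 0.9696).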